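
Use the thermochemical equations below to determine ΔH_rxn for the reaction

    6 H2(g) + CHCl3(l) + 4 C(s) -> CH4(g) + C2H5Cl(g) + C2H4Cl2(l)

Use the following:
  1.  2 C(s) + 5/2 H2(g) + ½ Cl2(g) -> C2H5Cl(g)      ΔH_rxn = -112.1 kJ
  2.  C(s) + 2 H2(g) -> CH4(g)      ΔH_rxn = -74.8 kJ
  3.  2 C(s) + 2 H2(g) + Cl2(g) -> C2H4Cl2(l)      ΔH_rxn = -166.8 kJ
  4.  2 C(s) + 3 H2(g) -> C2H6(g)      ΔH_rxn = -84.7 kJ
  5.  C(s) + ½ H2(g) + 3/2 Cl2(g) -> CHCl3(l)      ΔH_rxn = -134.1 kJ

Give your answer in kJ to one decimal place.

eq. 1 as written (C2H5Cl(g) already on the product side): -112.1 kJ
eq. 2 as written (CH4(g) already on the product side): -74.8 kJ
eq. 3 as written (C2H4Cl2(l) already on the product side): -166.8 kJ
eq. 4: not needed (C2H6(g) appears nowhere else).
eq. 5 reversed (CHCl3(l) must end up as a reactant): +134.1 kJ
Combining the equations, ΔH_rxn = (-112.1) + (-74.8) + (-166.8) + (+134.1) = -219.6 kJ

ΔH_rxn = -219.6 kJ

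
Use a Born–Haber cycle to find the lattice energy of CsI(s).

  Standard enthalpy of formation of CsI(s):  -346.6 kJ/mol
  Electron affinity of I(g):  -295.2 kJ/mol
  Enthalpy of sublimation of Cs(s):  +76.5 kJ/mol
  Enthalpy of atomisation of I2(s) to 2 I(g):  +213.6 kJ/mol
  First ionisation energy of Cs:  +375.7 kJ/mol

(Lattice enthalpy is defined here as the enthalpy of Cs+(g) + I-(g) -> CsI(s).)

ΔHf° = 1·ΔHsub + 1·(ΣIE) + 1/2·D(I2) + 1·EA + U
-346.6 = 1·(+76.5) + 1·(+375.7) + 1/2·(+213.6) + 1·(-295.2) + U
U = -346.6 − (+263.8) = -610.4 kJ/mol

U = -610.4 kJ/mol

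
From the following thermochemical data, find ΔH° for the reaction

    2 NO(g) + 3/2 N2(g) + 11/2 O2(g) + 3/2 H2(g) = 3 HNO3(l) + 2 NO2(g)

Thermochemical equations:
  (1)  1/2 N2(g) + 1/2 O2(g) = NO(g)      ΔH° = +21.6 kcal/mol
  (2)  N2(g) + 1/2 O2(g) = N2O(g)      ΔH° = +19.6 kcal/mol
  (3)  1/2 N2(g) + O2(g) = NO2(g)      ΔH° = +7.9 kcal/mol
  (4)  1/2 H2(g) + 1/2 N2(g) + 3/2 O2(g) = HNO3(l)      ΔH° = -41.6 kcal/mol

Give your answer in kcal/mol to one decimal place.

(1) reversed and × 2: (-2)·(+21.6) = -43.2 kcal/mol
(2): not needed.
(3) × 2: (2)·(+7.9) = +15.8 kcal/mol
(4) × 3: (3)·(-41.6) = -124.8 kcal/mol
Summing the manipulated equations, ΔH° = (-2)·(+21.6) + (2)·(+7.9) + (3)·(-41.6) = -152.2 kcal/mol

ΔH° = -152.2 kcal/mol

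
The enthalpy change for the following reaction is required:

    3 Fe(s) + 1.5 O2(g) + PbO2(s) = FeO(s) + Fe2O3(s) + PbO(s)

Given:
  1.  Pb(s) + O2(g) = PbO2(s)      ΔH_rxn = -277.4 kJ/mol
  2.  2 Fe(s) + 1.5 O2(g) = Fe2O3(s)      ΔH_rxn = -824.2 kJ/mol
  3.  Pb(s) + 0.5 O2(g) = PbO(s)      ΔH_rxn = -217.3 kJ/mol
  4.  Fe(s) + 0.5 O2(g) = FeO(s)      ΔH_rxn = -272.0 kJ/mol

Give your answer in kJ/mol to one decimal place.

eq. 1 reversed: +277.4 kJ/mol
eq. 2 as written: -824.2 kJ/mol
eq. 3 as written: -217.3 kJ/mol
eq. 4 as written: -272.0 kJ/mol
ΔH_rxn = (-1)·(-277.4) + (1)·(-824.2) + (1)·(-217.3) + (1)·(-272.0) = -1036.1 kJ/mol

ΔH_rxn = -1036.1 kJ/mol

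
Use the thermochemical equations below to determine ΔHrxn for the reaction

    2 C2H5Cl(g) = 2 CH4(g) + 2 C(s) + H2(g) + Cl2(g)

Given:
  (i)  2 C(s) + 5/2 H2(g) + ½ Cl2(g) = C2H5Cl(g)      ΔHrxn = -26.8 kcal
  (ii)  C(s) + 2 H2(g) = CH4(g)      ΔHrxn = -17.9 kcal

ΔHrxn = 17.8 kcal

(i) reversed and × 2 (C2H5Cl(g) must end up as a reactant; scale by 2 for the 2 C2H5Cl(g)): (-2)·(-26.8) = +53.6 kcal
(ii) × 2 (×2 to match 2 CH4(g) in the target): (2)·(-17.9) = -35.8 kcal
Combining the equations, ΔHrxn = (-2)·(-26.8) + (2)·(-17.9) = 17.8 kcal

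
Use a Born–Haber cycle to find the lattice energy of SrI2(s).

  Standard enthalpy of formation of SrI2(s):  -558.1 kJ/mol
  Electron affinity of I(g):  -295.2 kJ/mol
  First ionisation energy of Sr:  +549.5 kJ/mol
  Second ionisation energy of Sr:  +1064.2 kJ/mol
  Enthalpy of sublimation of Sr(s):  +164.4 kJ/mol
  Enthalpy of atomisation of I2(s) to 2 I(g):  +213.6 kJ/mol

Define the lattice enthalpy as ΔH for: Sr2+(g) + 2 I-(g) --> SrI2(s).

U = -1959.4 kJ/mol

ΔHf° = 1·ΔHsub + 1·(ΣIE) + 1·D(I2) + 2·EA + U
-558.1 = 1·(+164.4) + 1·(+1613.7) + 1·(+213.6) + 2·(-295.2) + U
U = -558.1 − (+1401.3) = -1959.4 kJ/mol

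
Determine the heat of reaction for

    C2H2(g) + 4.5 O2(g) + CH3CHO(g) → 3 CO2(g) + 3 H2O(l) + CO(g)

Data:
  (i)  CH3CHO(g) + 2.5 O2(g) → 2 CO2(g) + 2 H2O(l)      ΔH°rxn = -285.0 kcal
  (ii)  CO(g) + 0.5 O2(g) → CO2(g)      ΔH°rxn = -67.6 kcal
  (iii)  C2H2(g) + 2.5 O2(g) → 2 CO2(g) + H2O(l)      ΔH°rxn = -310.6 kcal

(i) as written: -285.0 kcal
(ii) reversed: +67.6 kcal
(iii) as written: -310.6 kcal
ΔH°rxn = (-285.0) + (+67.6) + (-310.6) = -528.0 kcal

ΔH°rxn = -528.0 kcal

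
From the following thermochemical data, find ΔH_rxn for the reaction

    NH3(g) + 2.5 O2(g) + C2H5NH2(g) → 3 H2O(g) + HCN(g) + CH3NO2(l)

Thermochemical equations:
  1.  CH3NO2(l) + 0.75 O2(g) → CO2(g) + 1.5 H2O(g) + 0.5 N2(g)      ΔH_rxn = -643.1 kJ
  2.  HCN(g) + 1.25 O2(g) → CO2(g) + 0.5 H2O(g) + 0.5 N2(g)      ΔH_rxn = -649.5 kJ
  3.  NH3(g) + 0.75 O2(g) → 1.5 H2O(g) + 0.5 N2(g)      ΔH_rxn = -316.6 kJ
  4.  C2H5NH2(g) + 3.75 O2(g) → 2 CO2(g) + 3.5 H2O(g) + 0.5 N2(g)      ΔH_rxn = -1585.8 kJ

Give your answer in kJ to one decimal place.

eq. 1 reversed: +643.1 kJ
eq. 2 reversed: +649.5 kJ
eq. 3 as written: -316.6 kJ
eq. 4 as written: -1585.8 kJ
By Hess's law, ΔH_rxn = (-1)·(-643.1) + (-1)·(-649.5) + (1)·(-316.6) + (1)·(-1585.8) = -609.8 kJ

ΔH_rxn = -609.8 kJ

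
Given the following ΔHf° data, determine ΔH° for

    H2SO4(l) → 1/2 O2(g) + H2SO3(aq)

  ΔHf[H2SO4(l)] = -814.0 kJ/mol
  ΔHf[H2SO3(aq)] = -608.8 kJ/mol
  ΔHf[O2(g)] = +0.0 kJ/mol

Products: 1/2·(+0.0) + 1·(-608.8) = -608.8
Reactants: 1·(-814.0) = -814.0
ΔH° = (-608.8) − (-814.0) = 205.2 kJ/mol

ΔH° = 205.2 kJ/mol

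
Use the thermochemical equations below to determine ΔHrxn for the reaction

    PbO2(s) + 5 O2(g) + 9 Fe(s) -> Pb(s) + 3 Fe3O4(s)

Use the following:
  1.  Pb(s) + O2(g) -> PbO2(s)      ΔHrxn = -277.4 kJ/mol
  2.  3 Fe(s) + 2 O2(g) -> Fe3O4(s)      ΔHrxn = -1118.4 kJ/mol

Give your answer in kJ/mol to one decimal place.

eq. 1 reversed (reverse to put PbO2(s) on the reactant side): +277.4 kJ/mol
eq. 2 × 3 (scale by 3 for the 3 Fe3O4(s)): (3)·(-1118.4) = -3355.2 kJ/mol
Combining the equations, ΔHrxn = (+277.4) + (-3355.2) = -3077.8 kJ/mol

ΔHrxn = -3077.8 kJ/mol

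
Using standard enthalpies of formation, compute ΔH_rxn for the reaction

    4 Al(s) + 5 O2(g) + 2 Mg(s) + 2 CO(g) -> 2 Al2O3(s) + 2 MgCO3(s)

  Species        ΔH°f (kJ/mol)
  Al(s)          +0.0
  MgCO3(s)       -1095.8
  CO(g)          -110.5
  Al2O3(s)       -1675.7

ΔH_rxn = -5322.0 kJ/mol

ΔH°rxn = Σ nΔHf°(products) − Σ nΔHf°(reactants).
Products: 2·(-1675.7) + 2·(-1095.8) = -5543.0
Reactants: 4·(+0.0) + 5·(+0.0) + 2·(+0.0) + 2·(-110.5) = -221.0
ΔH_rxn = (-5543.0) − (-221.0) = -5322.0 kJ/mol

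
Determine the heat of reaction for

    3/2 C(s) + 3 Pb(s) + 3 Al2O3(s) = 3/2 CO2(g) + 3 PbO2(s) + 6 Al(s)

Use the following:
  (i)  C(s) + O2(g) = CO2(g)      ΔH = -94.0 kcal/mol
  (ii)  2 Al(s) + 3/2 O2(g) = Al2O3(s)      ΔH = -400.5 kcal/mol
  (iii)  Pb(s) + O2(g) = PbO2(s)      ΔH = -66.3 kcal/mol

ΔH = 861.6 kcal/mol

(i) × 3/2: (3/2)·(-94.0) = -141.0 kcal/mol
(ii) reversed and × 3: (-3)·(-400.5) = +1201.5 kcal/mol
(iii) × 3: (3)·(-66.3) = -198.9 kcal/mol
ΔH = (-141.0) + (+1201.5) + (-198.9) = 861.6 kcal/mol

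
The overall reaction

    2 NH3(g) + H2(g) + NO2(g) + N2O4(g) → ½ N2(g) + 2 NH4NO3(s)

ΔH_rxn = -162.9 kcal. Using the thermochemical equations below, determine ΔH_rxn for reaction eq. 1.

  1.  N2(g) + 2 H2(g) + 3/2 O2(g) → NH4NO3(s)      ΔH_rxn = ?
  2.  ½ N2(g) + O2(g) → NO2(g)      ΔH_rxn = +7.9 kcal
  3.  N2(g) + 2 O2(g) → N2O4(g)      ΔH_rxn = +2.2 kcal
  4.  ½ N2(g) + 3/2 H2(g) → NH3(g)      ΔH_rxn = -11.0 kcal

ΔH_rxn = -87.4 kcal

eq. 1 × 2: contributes 2·x
eq. 2 reversed: -7.9 kcal
eq. 3 reversed: -2.2 kcal
eq. 4 reversed and × 2: (-2)·(-11.0) = +22.0 kcal
-162.9 = (-7.9) + (-2.2) + (+22.0) + 2·x
x = (-162.9 − (+11.9)) / (2) = -87.4 kcal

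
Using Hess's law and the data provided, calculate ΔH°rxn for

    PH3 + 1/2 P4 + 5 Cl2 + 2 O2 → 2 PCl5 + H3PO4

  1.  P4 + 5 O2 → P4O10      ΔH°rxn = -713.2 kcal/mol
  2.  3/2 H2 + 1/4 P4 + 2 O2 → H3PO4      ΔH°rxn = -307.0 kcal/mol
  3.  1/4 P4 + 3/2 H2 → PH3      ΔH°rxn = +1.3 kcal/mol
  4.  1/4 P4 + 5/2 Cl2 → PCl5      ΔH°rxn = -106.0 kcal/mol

ΔH°rxn = -520.3 kcal/mol

eq. 1: not needed (P4O10 appears nowhere else).
eq. 2 as written (H3PO4 already on the product side): -307.0 kcal/mol
eq. 3 reversed (reverse to put PH3 on the reactant side): -1.3 kcal/mol
eq. 4 × 2 (scale by 2 for the 2 PCl5): (2)·(-106.0) = -212.0 kcal/mol
ΔH°rxn = (1)·(-307.0) + (-1)·(+1.3) + (2)·(-106.0) = -520.3 kcal/mol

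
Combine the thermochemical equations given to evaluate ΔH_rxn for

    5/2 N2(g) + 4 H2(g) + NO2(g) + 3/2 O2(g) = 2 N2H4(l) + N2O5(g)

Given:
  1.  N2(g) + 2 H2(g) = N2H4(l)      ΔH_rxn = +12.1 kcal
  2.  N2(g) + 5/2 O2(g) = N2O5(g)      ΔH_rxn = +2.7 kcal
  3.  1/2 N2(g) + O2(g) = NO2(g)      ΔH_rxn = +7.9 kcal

ΔH_rxn = 19.0 kcal

eq. 1 × 2: (2)·(+12.1) = +24.2 kcal
eq. 2 as written: +2.7 kcal
eq. 3 reversed: -7.9 kcal
ΔH_rxn = (+24.2) + (+2.7) + (-7.9) = 19.0 kcal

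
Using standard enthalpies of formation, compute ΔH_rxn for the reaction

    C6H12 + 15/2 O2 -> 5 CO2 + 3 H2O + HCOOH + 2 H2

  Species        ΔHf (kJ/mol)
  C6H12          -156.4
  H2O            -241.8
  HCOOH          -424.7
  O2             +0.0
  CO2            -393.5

Products: 5·(-393.5) + 3·(-241.8) + 1·(-424.7) + 2·(+0.0) = -3117.6
Reactants: 1·(-156.4) + 15/2·(+0.0) = -156.4
ΔH_rxn = (-3117.6) − (-156.4) = -2961.2 kJ/mol

ΔH_rxn = -2961.2 kJ/mol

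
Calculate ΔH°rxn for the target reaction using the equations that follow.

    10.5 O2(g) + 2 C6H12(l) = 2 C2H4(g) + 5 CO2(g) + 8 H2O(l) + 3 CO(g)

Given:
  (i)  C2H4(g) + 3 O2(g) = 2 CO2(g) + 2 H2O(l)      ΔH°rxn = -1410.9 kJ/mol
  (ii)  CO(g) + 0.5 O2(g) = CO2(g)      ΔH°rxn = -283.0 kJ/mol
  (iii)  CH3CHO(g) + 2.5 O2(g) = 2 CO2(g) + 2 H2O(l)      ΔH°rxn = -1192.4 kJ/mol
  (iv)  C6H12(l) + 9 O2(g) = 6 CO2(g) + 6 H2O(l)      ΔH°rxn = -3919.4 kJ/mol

(i) reversed and × 2 (reverse to put C2H4(g) on the product side; ×2 to match 2 C2H4(g) in the target): (-2)·(-1410.9) = +2821.8 kJ/mol
(ii) reversed and × 3 (reverse to put CO(g) on the product side; ×3 to match 3 CO(g) in the target): (-3)·(-283.0) = +849.0 kJ/mol
(iii): not needed (CH3CHO(g) appears nowhere else).
(iv) × 2 (scale by 2 for the 2 C6H12(l)): (2)·(-3919.4) = -7838.8 kJ/mol
ΔH°rxn = (+2821.8) + (+849.0) + (-7838.8) = -4168.0 kJ/mol

ΔH°rxn = -4168.0 kJ/mol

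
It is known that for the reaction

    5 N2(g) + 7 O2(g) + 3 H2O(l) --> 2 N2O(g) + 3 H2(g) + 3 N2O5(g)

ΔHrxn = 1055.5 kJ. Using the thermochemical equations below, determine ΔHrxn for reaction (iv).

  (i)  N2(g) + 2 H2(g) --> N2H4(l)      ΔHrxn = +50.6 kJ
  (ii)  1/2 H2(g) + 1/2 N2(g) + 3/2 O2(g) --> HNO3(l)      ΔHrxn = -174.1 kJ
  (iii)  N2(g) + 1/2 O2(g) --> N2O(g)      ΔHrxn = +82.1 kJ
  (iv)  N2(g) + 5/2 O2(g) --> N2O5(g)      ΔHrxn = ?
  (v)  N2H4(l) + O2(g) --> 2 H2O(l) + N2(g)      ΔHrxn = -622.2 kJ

ΔHrxn = 11.3 kJ

(i) reversed and × 3/2: (-3/2)·(+50.6) = -75.9 kJ
(ii): not needed (HNO3(l) appears nowhere else).
(iii) × 2 (scale by 2 for the 2 N2O(g)): (2)·(+82.1) = +164.2 kJ
(iv) × 3 (×3 to match 3 N2O5(g) in the target): contributes 3·x
(v) reversed and × 3/2 (H2O(l) must end up as a reactant; ×3/2 to match 3 H2O(l) in the target): (-3/2)·(-622.2) = +933.3 kJ
+1055.5 = (-75.9) + (+164.2) + (+933.3) + 3·x
x = (+1055.5 − (+1021.6)) / (3) = 11.3 kJ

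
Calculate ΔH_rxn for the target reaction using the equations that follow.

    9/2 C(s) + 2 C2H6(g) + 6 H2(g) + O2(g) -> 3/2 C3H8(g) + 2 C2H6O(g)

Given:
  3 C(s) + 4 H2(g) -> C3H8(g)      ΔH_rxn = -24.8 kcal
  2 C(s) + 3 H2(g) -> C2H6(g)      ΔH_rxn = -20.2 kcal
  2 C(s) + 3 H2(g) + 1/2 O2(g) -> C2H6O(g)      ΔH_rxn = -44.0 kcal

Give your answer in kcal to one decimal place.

ΔH_rxn = -84.8 kcal

equation 1 × 3/2: (3/2)·(-24.8) = -37.2 kcal
equation 2 reversed and × 2: (-2)·(-20.2) = +40.4 kcal
equation 3 × 2: (2)·(-44.0) = -88.0 kcal
Summing the manipulated equations, ΔH_rxn = (-37.2) + (+40.4) + (-88.0) = -84.8 kcal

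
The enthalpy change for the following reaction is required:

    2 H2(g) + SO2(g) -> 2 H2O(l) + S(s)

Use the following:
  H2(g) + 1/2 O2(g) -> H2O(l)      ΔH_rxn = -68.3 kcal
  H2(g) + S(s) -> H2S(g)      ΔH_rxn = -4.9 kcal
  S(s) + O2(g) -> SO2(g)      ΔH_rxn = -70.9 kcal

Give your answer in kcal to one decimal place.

ΔH_rxn = -65.7 kcal

equation 1 × 2: (2)·(-68.3) = -136.6 kcal
equation 2: not needed.
equation 3 reversed: +70.9 kcal
Since enthalpy is a state function, ΔH_rxn = (-136.6) + (+70.9) = -65.7 kcal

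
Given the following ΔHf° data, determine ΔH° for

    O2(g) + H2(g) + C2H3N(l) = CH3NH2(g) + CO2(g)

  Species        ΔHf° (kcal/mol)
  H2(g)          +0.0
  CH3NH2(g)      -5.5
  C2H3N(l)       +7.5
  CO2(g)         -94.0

Products: 1·(-5.5) + 1·(-94.0) = -99.5
Reactants: 1·(+0.0) + 1·(+0.0) + 1·(+7.5) = +7.5
ΔH° = (-99.5) − (+7.5) = -107.0 kcal/mol

ΔH° = -107.0 kcal/mol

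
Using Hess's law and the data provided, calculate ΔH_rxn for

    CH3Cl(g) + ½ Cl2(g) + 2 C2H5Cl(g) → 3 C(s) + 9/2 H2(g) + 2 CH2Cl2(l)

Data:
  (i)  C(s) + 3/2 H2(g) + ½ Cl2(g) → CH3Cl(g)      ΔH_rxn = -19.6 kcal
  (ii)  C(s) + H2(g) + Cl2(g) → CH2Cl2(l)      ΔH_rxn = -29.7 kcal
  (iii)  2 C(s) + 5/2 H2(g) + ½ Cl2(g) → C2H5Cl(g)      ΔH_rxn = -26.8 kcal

(i) reversed: +19.6 kcal
(ii) × 2: (2)·(-29.7) = -59.4 kcal
(iii) reversed and × 2: (-2)·(-26.8) = +53.6 kcal
Since enthalpy is a state function, ΔH_rxn = (+19.6) + (-59.4) + (+53.6) = 13.8 kcal

ΔH_rxn = 13.8 kcal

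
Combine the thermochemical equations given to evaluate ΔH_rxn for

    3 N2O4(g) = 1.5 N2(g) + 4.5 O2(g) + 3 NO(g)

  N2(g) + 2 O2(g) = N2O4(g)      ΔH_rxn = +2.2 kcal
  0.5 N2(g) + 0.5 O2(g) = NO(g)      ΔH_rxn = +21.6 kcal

equation 1 reversed and × 3: (-3)·(+2.2) = -6.6 kcal
equation 2 × 3: (3)·(+21.6) = +64.8 kcal
Since enthalpy is a state function, ΔH_rxn = (-6.6) + (+64.8) = 58.2 kcal

ΔH_rxn = 58.2 kcal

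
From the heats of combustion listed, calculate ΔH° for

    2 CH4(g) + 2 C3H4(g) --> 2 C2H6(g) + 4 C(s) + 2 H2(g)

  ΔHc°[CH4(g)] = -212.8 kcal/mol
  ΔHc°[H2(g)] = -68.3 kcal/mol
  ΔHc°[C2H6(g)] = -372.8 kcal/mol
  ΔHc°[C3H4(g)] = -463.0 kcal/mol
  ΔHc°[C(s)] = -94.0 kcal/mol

ΔH° = -93.4 kcal/mol

Using ΔH = Σ nΔHc°(reactants) − Σ nΔHc°(products):
= [2·(-212.8) + 2·(-463.0)] − [2·(-372.8) + 4·(-94.0) + 2·(-68.3)]
= -93.4 kcal/mol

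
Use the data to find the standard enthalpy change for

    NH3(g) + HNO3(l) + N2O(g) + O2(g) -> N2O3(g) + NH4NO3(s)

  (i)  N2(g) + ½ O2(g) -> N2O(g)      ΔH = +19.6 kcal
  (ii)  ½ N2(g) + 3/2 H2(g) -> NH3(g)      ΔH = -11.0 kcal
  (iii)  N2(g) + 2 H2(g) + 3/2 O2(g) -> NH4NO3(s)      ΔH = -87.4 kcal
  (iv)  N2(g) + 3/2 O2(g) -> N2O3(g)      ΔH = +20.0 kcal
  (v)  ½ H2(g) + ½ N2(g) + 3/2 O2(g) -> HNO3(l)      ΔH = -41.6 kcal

ΔH = -34.4 kcal

(i) reversed: -19.6 kcal
(ii) reversed: +11.0 kcal
(iii) as written: -87.4 kcal
(iv) as written: +20.0 kcal
(v) reversed: +41.6 kcal
Combining the equations, ΔH = (-19.6) + (+11.0) + (-87.4) + (+20.0) + (+41.6) = -34.4 kcal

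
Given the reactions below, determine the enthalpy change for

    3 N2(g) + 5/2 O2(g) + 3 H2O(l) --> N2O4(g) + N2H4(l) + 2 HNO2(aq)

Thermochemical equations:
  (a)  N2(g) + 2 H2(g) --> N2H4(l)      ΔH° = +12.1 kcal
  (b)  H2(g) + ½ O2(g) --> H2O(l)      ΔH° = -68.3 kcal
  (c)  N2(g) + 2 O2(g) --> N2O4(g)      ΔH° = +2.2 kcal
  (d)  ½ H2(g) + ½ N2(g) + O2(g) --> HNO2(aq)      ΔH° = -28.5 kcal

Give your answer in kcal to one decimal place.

(a) as written (N2H4(l) already on the product side): +12.1 kcal
(b) reversed and × 3 (H2O(l) must end up as a reactant; scale by 3 for the 3 H2O(l)): (-3)·(-68.3) = +204.9 kcal
(c) as written (N2O4(g) already on the product side): +2.2 kcal
(d) × 2 (×2 to match 2 HNO2(aq) in the target): (2)·(-28.5) = -57.0 kcal
ΔH° = (+12.1) + (+204.9) + (+2.2) + (-57.0) = 162.2 kcal

ΔH° = 162.2 kcal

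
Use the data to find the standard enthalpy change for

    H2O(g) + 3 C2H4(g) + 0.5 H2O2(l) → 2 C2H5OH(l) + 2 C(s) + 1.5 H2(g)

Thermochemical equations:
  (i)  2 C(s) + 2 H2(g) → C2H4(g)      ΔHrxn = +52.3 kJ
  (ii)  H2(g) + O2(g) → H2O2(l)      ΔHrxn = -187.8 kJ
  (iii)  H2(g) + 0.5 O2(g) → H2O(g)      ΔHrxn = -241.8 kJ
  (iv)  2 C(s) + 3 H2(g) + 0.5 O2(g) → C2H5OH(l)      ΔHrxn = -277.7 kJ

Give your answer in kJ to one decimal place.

(i) reversed and × 3: (-3)·(+52.3) = -156.9 kJ
(ii) reversed and × 1/2: (-1/2)·(-187.8) = +93.9 kJ
(iii) reversed: +241.8 kJ
(iv) × 2: (2)·(-277.7) = -555.4 kJ
Combining the equations, ΔHrxn = (-156.9) + (+93.9) + (+241.8) + (-555.4) = -376.6 kJ

ΔHrxn = -376.6 kJ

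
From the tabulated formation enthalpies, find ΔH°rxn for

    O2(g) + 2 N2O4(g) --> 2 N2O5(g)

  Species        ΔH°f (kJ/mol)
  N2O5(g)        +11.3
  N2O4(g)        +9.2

Products: 2·(+11.3) = +22.6
Reactants: 1·(+0.0) + 2·(+9.2) = +18.4
ΔH°rxn = (+22.6) − (+18.4) = 4.2 kJ/mol

ΔH°rxn = 4.2 kJ/mol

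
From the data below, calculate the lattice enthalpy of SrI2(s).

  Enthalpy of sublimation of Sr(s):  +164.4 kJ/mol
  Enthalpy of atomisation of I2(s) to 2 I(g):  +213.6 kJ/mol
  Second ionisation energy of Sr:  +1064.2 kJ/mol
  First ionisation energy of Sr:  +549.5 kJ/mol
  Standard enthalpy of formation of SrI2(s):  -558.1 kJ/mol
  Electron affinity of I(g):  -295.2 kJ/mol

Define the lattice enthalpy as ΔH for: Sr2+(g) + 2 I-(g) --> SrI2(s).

ΔHf° = 1·ΔHsub + 1·(ΣIE) + 1·D(I2) + 2·EA + U
-558.1 = 1·(+164.4) + 1·(+1613.7) + 1·(+213.6) + 2·(-295.2) + U
U = -558.1 − (+1401.3) = -1959.4 kJ/mol

U = -1959.4 kJ/mol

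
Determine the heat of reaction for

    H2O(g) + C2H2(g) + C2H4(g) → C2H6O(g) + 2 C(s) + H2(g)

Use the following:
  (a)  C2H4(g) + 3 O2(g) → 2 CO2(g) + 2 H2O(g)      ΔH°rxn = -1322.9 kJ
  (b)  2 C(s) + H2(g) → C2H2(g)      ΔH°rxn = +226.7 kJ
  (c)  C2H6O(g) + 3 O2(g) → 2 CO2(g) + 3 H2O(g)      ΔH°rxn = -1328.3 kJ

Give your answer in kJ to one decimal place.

ΔH°rxn = -221.3 kJ

(a) as written (C2H4(g) already on the reactant side): -1322.9 kJ
(b) reversed (C2H2(g) must end up as a reactant): -226.7 kJ
(c) reversed (C2H6O(g) must end up as a product): +1328.3 kJ
By Hess's law, ΔH°rxn = (1)·(-1322.9) + (-1)·(+226.7) + (-1)·(-1328.3) = -221.3 kJ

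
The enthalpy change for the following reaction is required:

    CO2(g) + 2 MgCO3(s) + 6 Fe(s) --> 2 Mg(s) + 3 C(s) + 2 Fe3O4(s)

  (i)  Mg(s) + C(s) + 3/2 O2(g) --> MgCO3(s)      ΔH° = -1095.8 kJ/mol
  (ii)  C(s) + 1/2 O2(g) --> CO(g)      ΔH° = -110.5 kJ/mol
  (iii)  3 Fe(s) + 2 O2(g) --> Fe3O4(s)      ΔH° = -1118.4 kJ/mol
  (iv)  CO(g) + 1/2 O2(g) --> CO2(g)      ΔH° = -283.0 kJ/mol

(i) reversed and × 2: (-2)·(-1095.8) = +2191.6 kJ/mol
(ii) reversed: +110.5 kJ/mol
(iii) × 2: (2)·(-1118.4) = -2236.8 kJ/mol
(iv) reversed: +283.0 kJ/mol
ΔH° = (-2)·(-1095.8) + (-1)·(-110.5) + (2)·(-1118.4) + (-1)·(-283.0) = 348.3 kJ/mol

ΔH° = 348.3 kJ/mol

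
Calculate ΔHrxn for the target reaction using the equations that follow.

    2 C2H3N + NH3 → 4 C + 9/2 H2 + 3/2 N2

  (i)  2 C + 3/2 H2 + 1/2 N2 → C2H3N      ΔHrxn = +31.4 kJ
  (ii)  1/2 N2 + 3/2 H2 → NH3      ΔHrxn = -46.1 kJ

(i) reversed and × 2: (-2)·(+31.4) = -62.8 kJ
(ii) reversed: +46.1 kJ
ΔHrxn = (-2)·(+31.4) + (-1)·(-46.1) = -16.7 kJ

ΔHrxn = -16.7 kJ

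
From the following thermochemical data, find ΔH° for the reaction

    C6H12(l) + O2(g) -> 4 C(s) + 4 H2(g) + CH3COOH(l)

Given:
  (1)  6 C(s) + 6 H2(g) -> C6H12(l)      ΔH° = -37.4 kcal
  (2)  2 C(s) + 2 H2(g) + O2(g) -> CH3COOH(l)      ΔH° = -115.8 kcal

(1) reversed: +37.4 kcal
(2) as written: -115.8 kcal
Combining the equations, ΔH° = (-1)·(-37.4) + (1)·(-115.8) = -78.4 kcal

ΔH° = -78.4 kcal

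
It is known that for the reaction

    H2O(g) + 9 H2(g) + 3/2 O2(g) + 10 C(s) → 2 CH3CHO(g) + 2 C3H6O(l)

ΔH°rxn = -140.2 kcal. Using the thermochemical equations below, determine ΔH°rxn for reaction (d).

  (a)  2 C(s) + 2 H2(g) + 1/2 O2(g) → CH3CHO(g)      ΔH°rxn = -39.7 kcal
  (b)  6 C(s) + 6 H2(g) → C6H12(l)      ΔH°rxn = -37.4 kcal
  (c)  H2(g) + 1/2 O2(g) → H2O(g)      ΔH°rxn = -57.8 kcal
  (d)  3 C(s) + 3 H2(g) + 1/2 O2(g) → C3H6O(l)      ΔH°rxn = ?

(a) × 2 (scale by 2 for the 2 CH3CHO(g)): (2)·(-39.7) = -79.4 kcal
(b): not needed (C6H12(l) appears nowhere else).
(c) reversed (reverse to put H2O(g) on the reactant side): +57.8 kcal
(d) × 2 (×2 to match 2 C3H6O(l) in the target): contributes 2·x
-140.2 = (-79.4) + (+57.8) + 2·x
x = (-140.2 − (-21.6)) / (2) = -59.3 kcal

ΔH°rxn = -59.3 kcal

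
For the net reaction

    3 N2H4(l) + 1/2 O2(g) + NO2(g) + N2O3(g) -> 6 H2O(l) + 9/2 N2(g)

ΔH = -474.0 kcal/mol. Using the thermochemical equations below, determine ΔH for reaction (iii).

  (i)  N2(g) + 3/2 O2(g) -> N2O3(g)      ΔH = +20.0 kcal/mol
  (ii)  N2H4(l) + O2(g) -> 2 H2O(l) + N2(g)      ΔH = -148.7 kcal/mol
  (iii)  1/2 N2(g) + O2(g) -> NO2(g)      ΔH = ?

(i) reversed (reverse to put N2O3(g) on the reactant side): -20.0 kcal/mol
(ii) × 3 (×3 to match 3 N2H4(l) in the target): (3)·(-148.7) = -446.1 kcal/mol
(iii) reversed (reverse to put NO2(g) on the reactant side): contributes −x
-474.0 = (-20.0) + (-446.1) − x
x = (-474.0 − (-466.1)) / (-1) = 7.9 kcal/mol

ΔH = 7.9 kcal/mol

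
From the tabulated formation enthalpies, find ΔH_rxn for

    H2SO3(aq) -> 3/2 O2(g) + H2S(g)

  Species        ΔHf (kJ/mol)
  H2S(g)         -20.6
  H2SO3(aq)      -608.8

ΔH°rxn = Σ nΔHf°(products) − Σ nΔHf°(reactants).
Products: 3/2·(+0.0) + 1·(-20.6) = -20.6
Reactants: 1·(-608.8) = -608.8
ΔH_rxn = (-20.6) − (-608.8) = 588.2 kJ/mol

ΔH_rxn = 588.2 kJ/mol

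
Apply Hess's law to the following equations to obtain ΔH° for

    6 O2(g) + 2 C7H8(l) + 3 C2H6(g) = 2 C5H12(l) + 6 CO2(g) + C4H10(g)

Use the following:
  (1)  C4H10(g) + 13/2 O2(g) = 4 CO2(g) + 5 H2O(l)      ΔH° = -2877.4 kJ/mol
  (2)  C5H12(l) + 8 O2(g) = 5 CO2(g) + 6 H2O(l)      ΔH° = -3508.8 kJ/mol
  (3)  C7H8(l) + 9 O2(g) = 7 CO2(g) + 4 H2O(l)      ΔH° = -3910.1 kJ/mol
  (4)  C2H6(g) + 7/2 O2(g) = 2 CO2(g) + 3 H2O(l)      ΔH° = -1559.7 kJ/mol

(1) reversed (reverse to put C4H10(g) on the product side): +2877.4 kJ/mol
(2) reversed and × 2 (C5H12(l) must end up as a product; scale by 2 for the 2 C5H12(l)): (-2)·(-3508.8) = +7017.6 kJ/mol
(3) × 2 (scale by 2 for the 2 C7H8(l)): (2)·(-3910.1) = -7820.2 kJ/mol
(4) × 3 (scale by 3 for the 3 C2H6(g)): (3)·(-1559.7) = -4679.1 kJ/mol
By Hess's law, ΔH° = (+2877.4) + (+7017.6) + (-7820.2) + (-4679.1) = -2604.3 kJ/mol

ΔH° = -2604.3 kJ/mol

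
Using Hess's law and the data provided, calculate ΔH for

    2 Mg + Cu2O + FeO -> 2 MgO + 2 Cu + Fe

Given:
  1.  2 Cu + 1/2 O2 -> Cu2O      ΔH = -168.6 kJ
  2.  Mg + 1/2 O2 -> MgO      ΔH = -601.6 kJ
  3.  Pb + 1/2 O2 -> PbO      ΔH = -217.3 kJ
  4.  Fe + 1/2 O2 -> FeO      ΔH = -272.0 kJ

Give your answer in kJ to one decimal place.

ΔH = -762.6 kJ

eq. 1 reversed (Cu2O must end up as a reactant): +168.6 kJ
eq. 2 × 2 (×2 to match 2 MgO in the target): (2)·(-601.6) = -1203.2 kJ
eq. 3: not needed (Pb appears nowhere else).
eq. 4 reversed (FeO must end up as a reactant): +272.0 kJ
Combining the equations, ΔH = (+168.6) + (-1203.2) + (+272.0) = -762.6 kJ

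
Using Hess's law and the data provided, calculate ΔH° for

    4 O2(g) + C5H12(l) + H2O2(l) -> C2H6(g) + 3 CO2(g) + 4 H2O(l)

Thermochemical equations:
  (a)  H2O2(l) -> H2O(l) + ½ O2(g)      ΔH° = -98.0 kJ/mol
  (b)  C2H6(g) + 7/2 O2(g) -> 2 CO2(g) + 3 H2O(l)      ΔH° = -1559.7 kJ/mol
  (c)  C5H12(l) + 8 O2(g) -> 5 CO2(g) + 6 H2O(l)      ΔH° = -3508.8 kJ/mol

(a) as written (H2O2(l) already on the reactant side): -98.0 kJ/mol
(b) reversed (C2H6(g) must end up as a product): +1559.7 kJ/mol
(c) as written (C5H12(l) already on the reactant side): -3508.8 kJ/mol
Combining the equations, ΔH° = (1)·(-98.0) + (-1)·(-1559.7) + (1)·(-3508.8) = -2047.1 kJ/mol

ΔH° = -2047.1 kJ/mol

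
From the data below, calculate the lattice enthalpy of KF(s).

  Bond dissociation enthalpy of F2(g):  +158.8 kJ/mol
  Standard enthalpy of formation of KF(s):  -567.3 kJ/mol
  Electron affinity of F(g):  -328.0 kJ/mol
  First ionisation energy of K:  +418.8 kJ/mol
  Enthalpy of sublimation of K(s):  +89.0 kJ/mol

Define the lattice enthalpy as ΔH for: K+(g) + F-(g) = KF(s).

U = -826.5 kJ/mol

ΔHf° = 1·ΔHsub + 1·(ΣIE) + 1/2·D(F2) + 1·EA + U
-567.3 = 1·(+89.0) + 1·(+418.8) + 1/2·(+158.8) + 1·(-328.0) + U
U = -567.3 − (+259.2) = -826.5 kJ/mol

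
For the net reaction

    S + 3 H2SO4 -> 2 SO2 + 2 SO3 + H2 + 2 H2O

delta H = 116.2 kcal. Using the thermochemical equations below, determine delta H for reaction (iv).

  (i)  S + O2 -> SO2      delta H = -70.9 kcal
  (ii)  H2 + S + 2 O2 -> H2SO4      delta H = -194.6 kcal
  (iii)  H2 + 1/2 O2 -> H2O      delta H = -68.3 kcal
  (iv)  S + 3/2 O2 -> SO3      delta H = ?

(i) × 2: (2)·(-70.9) = -141.8 kcal
(ii) reversed and × 3: (-3)·(-194.6) = +583.8 kcal
(iii) × 2: (2)·(-68.3) = -136.6 kcal
(iv) × 2: contributes 2·x
+116.2 = (-141.8) + (+583.8) + (-136.6) + 2·x
x = (+116.2 − (+305.4)) / (2) = -94.6 kcal

delta H = -94.6 kcal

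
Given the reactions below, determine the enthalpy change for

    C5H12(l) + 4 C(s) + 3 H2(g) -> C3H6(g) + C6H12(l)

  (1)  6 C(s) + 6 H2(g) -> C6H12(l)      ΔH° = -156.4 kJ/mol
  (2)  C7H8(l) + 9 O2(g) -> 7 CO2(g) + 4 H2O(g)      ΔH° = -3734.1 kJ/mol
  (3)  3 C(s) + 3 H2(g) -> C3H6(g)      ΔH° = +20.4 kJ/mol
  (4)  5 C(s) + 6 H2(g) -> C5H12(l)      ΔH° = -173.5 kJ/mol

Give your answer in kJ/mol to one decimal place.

(1) as written (C6H12(l) already on the product side): -156.4 kJ/mol
(2): not needed (H2O(g) appears nowhere else).
(3) as written (C3H6(g) already on the product side): +20.4 kJ/mol
(4) reversed (reverse to put C5H12(l) on the reactant side): +173.5 kJ/mol
ΔH° = (-156.4) + (+20.4) + (+173.5) = 37.5 kJ/mol

ΔH° = 37.5 kJ/mol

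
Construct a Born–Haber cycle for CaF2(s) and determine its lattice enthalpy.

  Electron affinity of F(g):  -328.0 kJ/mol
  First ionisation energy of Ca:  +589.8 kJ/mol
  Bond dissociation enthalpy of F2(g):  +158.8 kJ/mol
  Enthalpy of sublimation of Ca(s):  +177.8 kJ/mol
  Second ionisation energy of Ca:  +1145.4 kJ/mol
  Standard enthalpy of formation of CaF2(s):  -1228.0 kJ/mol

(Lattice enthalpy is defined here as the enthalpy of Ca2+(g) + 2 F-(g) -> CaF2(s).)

U = -2643.8 kJ/mol

ΔHf° = 1·ΔHsub + 1·(ΣIE) + 1·D(F2) + 2·EA + U
-1228.0 = 1·(+177.8) + 1·(+1735.2) + 1·(+158.8) + 2·(-328.0) + U
U = -1228.0 − (+1415.8) = -2643.8 kJ/mol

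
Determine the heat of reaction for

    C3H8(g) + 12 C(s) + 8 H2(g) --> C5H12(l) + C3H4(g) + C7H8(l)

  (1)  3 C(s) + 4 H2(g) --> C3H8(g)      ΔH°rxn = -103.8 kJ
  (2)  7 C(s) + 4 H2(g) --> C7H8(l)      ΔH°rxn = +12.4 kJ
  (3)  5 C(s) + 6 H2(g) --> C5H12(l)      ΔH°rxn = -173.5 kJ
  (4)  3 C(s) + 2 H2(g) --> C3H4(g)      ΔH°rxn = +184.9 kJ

ΔH°rxn = 127.6 kJ

(1) reversed (reverse to put C3H8(g) on the reactant side): +103.8 kJ
(2) as written (C7H8(l) already on the product side): +12.4 kJ
(3) as written (C5H12(l) already on the product side): -173.5 kJ
(4) as written (C3H4(g) already on the product side): +184.9 kJ
ΔH°rxn = (-1)·(-103.8) + (1)·(+12.4) + (1)·(-173.5) + (1)·(+184.9) = 127.6 kJ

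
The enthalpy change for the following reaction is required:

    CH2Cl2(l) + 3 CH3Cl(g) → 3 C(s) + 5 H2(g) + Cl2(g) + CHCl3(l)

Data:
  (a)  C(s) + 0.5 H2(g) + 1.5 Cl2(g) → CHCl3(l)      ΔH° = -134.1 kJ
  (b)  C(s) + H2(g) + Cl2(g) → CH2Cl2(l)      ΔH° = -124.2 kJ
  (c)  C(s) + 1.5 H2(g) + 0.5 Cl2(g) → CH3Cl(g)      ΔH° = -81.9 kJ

ΔH° = 235.8 kJ

(a) as written: -134.1 kJ
(b) reversed: +124.2 kJ
(c) reversed and × 3: (-3)·(-81.9) = +245.7 kJ
ΔH° = (1)·(-134.1) + (-1)·(-124.2) + (-3)·(-81.9) = 235.8 kJ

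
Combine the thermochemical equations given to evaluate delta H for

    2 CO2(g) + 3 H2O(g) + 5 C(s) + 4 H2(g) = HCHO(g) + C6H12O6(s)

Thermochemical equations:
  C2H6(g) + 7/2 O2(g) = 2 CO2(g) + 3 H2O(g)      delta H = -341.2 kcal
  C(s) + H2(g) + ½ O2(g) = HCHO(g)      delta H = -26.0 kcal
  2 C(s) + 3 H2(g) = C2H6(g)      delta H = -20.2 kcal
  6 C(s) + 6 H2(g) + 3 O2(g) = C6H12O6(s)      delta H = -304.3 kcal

delta H = 31.1 kcal

equation 1 reversed (CO2(g) must end up as a reactant): +341.2 kcal
equation 2 as written (HCHO(g) already on the product side): -26.0 kcal
equation 3 reversed: +20.2 kcal
equation 4 as written (C6H12O6(s) already on the product side): -304.3 kcal
delta H = (+341.2) + (-26.0) + (+20.2) + (-304.3) = 31.1 kcal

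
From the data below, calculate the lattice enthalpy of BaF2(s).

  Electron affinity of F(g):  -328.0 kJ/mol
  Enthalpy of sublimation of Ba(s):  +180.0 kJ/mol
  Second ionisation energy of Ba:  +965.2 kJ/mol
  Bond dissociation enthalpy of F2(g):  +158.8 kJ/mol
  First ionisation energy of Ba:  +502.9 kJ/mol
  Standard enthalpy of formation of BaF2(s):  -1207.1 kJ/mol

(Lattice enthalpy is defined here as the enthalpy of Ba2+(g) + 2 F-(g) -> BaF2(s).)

U = -2358.0 kJ/mol

ΔHf° = 1·ΔHsub + 1·(ΣIE) + 1·D(F2) + 2·EA + U
-1207.1 = 1·(+180.0) + 1·(+1468.1) + 1·(+158.8) + 2·(-328.0) + U
U = -1207.1 − (+1150.9) = -2358.0 kJ/mol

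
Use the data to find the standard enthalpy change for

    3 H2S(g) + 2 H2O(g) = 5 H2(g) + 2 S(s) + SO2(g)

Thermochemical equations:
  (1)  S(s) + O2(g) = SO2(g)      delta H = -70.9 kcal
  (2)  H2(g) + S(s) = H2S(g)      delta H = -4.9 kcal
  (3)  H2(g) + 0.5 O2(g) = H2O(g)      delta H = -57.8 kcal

(1) as written (SO2(g) already on the product side): -70.9 kcal
(2) reversed and × 3 (H2S(g) must end up as a reactant; scale by 3 for the 3 H2S(g)): (-3)·(-4.9) = +14.7 kcal
(3) reversed and × 2 (H2O(g) must end up as a reactant; ×2 to match 2 H2O(g) in the target): (-2)·(-57.8) = +115.6 kcal
delta H = (-70.9) + (+14.7) + (+115.6) = 59.4 kcal

delta H = 59.4 kcal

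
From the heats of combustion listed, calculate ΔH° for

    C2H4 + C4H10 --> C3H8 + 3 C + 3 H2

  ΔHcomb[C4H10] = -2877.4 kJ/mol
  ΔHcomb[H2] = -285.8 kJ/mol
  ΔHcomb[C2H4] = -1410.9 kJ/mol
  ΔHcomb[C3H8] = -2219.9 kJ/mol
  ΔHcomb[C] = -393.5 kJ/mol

ΔH° = -30.5 kJ/mol

Using ΔH = Σ nΔHc°(reactants) − Σ nΔHc°(products):
= [1·(-1410.9) + 1·(-2877.4)] − [1·(-2219.9) + 3·(-393.5) + 3·(-285.8)]
= -30.5 kJ/mol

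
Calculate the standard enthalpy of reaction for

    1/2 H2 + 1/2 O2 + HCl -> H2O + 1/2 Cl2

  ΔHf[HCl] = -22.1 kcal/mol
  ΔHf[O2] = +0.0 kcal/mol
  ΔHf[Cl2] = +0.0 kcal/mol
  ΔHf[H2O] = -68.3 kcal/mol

ΔH°rxn = -46.2 kcal/mol

ΔH°rxn = Σ nΔHf°(products) − Σ nΔHf°(reactants).
Products: 1·(-68.3) + 1/2·(+0.0) = -68.3
Reactants: 1/2·(+0.0) + 1/2·(+0.0) + 1·(-22.1) = -22.1
ΔH°rxn = (-68.3) − (-22.1) = -46.2 kcal/mol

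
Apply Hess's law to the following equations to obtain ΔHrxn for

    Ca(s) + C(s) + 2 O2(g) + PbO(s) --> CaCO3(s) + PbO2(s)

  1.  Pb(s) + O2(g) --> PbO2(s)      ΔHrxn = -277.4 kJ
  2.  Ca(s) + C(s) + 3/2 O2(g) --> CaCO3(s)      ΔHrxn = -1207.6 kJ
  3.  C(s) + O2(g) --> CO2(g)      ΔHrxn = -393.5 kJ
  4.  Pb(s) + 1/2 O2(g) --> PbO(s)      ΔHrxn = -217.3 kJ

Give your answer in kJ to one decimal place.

ΔHrxn = -1267.7 kJ

eq. 1 as written: -277.4 kJ
eq. 2 as written: -1207.6 kJ
eq. 3: not needed.
eq. 4 reversed: +217.3 kJ
Summing the manipulated equations, ΔHrxn = (-277.4) + (-1207.6) + (+217.3) = -1267.7 kJ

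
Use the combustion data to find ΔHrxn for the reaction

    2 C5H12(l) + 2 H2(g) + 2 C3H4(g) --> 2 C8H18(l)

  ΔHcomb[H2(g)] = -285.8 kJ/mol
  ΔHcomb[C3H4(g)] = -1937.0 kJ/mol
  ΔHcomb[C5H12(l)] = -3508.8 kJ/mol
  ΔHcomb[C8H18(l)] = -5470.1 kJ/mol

Using ΔH = Σ nΔHc°(reactants) − Σ nΔHc°(products):
= [2·(-3508.8) + 2·(-285.8) + 2·(-1937.0)] − [2·(-5470.1)]
= -523.0 kJ/mol

ΔHrxn = -523.0 kJ/mol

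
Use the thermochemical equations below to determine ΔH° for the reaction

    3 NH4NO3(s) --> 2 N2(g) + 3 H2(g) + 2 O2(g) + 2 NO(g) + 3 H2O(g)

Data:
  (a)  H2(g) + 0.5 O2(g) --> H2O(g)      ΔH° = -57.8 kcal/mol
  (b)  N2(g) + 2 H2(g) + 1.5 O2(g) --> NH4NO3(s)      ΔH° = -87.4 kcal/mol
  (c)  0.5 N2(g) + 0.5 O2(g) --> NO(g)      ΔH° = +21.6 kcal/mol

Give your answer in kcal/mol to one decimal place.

(a) × 3 (×3 to match 3 H2O(g) in the target): (3)·(-57.8) = -173.4 kcal/mol
(b) reversed and × 3 (NH4NO3(s) must end up as a reactant; ×3 to match 3 NH4NO3(s) in the target): (-3)·(-87.4) = +262.2 kcal/mol
(c) × 2 (×2 to match 2 NO(g) in the target): (2)·(+21.6) = +43.2 kcal/mol
Since enthalpy is a state function, ΔH° = (3)·(-57.8) + (-3)·(-87.4) + (2)·(+21.6) = 132.0 kcal/mol

ΔH° = 132.0 kcal/mol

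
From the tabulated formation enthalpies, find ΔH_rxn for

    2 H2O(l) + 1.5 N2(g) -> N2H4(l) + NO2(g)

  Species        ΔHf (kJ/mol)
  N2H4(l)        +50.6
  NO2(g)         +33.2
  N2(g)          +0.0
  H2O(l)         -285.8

Products: 1·(+50.6) + 1·(+33.2) = +83.8
Reactants: 2·(-285.8) + 3/2·(+0.0) = -571.6
ΔH_rxn = (+83.8) − (-571.6) = 655.4 kJ/mol

ΔH_rxn = 655.4 kJ/mol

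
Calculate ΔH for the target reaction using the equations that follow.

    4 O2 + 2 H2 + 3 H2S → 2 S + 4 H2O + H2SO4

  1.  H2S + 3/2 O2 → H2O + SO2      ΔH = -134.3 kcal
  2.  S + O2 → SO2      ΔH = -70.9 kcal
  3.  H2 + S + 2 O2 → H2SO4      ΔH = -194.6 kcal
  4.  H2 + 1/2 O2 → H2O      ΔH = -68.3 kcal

eq. 1 × 3: (3)·(-134.3) = -402.9 kcal
eq. 2 reversed and × 3: (-3)·(-70.9) = +212.7 kcal
eq. 3 as written: -194.6 kcal
eq. 4 as written: -68.3 kcal
Combining the equations, ΔH = (-402.9) + (+212.7) + (-194.6) + (-68.3) = -453.1 kcal

ΔH = -453.1 kcal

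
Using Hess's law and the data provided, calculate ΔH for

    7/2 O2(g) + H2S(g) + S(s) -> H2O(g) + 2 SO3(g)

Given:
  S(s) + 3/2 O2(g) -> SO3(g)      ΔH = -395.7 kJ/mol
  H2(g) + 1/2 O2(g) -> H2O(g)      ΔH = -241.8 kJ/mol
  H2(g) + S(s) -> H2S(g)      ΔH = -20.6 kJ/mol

ΔH = -1012.6 kJ/mol

equation 1 × 2: (2)·(-395.7) = -791.4 kJ/mol
equation 2 as written: -241.8 kJ/mol
equation 3 reversed: +20.6 kJ/mol
ΔH = (2)·(-395.7) + (1)·(-241.8) + (-1)·(-20.6) = -1012.6 kJ/mol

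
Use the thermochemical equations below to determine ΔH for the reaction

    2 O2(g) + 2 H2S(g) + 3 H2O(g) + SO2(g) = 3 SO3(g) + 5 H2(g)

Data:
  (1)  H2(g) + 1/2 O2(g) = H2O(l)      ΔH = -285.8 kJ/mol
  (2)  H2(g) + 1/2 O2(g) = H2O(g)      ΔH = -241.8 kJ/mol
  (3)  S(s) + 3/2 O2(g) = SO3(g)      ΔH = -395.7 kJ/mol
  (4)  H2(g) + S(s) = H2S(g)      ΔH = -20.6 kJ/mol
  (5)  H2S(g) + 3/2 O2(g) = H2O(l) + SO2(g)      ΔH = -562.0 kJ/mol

ΔH = -123.7 kJ/mol

(1) as written: -285.8 kJ/mol
(2) reversed and × 3: (-3)·(-241.8) = +725.4 kJ/mol
(3) × 3: (3)·(-395.7) = -1187.1 kJ/mol
(4) reversed and × 3: (-3)·(-20.6) = +61.8 kJ/mol
(5) reversed: +562.0 kJ/mol
By Hess's law, ΔH = (1)·(-285.8) + (-3)·(-241.8) + (3)·(-395.7) + (-3)·(-20.6) + (-1)·(-562.0) = -123.7 kJ/mol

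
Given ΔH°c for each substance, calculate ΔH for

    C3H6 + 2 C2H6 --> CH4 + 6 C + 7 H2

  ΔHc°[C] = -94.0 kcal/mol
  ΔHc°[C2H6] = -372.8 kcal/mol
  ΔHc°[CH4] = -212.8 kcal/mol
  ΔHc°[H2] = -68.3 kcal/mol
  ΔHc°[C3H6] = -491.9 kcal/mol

ΔH = 17.4 kcal/mol

With combustion enthalpies, reactants minus products:
= [1·(-491.9) + 2·(-372.8)] − [1·(-212.8) + 6·(-94.0) + 7·(-68.3)]
= 17.4 kcal/mol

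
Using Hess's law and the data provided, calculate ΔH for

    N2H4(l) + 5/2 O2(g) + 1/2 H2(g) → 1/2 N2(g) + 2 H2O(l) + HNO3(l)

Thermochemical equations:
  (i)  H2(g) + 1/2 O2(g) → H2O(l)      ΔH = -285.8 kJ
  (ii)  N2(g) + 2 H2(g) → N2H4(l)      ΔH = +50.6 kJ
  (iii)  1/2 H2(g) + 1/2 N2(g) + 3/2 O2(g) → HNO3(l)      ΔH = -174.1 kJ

(i) × 2: (2)·(-285.8) = -571.6 kJ
(ii) reversed: -50.6 kJ
(iii) as written: -174.1 kJ
Combining the equations, ΔH = (2)·(-285.8) + (-1)·(+50.6) + (1)·(-174.1) = -796.3 kJ

ΔH = -796.3 kJ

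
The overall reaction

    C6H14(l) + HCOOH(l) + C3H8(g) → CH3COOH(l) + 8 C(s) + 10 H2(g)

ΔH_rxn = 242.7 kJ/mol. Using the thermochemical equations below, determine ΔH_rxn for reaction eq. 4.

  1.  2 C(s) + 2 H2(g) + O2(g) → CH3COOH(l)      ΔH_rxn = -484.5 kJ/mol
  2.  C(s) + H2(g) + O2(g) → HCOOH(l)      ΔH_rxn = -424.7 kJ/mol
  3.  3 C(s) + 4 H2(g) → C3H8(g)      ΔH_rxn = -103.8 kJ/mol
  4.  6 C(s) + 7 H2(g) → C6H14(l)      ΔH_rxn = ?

ΔH_rxn = -198.7 kJ/mol

eq. 1 as written: -484.5 kJ/mol
eq. 2 reversed: +424.7 kJ/mol
eq. 3 reversed: +103.8 kJ/mol
eq. 4 reversed: contributes −x
+242.7 = (-484.5) + (+424.7) + (+103.8) − x
x = (+242.7 − (+44.0)) / (-1) = -198.7 kJ/mol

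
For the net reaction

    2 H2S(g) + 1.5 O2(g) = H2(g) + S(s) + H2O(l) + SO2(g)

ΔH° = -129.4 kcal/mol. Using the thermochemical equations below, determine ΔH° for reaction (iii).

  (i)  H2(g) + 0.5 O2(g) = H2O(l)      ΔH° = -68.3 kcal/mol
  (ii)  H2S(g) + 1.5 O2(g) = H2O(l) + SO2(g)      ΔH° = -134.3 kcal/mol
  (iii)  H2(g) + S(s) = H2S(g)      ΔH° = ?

ΔH° = -4.9 kcal/mol

(i): not needed.
(ii) as written: -134.3 kcal/mol
(iii) reversed: contributes −x
-129.4 = (-134.3) − x
x = (-129.4 − (-134.3)) / (-1) = -4.9 kcal/mol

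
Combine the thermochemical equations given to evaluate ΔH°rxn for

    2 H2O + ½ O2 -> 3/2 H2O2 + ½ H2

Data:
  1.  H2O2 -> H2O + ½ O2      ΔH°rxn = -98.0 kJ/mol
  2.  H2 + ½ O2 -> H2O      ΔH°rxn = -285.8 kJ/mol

eq. 1 reversed and × 3/2 (H2O2 must end up as a product; ×3/2 to match 3/2 H2O2 in the target): (-3/2)·(-98.0) = +147.0 kJ/mol
eq. 2 reversed and × 1/2 (H2 must end up as a product; scale by 1/2 for the 1/2 H2): (-1/2)·(-285.8) = +142.9 kJ/mol
ΔH°rxn = (+147.0) + (+142.9) = 289.9 kJ/mol

ΔH°rxn = 289.9 kJ/mol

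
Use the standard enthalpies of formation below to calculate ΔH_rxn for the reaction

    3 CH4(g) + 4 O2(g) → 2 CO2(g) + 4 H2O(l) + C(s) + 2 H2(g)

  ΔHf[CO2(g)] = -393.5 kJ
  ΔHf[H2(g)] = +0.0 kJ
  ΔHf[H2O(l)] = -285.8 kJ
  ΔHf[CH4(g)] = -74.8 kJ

Products: 2·(-393.5) + 4·(-285.8) + 1·(+0.0) + 2·(+0.0) = -1930.2
Reactants: 3·(-74.8) + 4·(+0.0) = -224.4
ΔH_rxn = (-1930.2) − (-224.4) = -1705.8 kJ

ΔH_rxn = -1705.8 kJ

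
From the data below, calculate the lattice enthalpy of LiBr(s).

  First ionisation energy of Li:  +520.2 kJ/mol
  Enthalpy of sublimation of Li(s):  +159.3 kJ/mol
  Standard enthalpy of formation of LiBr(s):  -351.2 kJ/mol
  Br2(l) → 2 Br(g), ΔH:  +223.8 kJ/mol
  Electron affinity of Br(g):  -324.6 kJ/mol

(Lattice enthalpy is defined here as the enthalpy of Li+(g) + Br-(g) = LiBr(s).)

U = -818.0 kJ/mol

ΔHf° = 1·ΔHsub + 1·(ΣIE) + 1/2·D(Br2) + 1·EA + U
-351.2 = 1·(+159.3) + 1·(+520.2) + 1/2·(+223.8) + 1·(-324.6) + U
U = -351.2 − (+466.8) = -818.0 kJ/mol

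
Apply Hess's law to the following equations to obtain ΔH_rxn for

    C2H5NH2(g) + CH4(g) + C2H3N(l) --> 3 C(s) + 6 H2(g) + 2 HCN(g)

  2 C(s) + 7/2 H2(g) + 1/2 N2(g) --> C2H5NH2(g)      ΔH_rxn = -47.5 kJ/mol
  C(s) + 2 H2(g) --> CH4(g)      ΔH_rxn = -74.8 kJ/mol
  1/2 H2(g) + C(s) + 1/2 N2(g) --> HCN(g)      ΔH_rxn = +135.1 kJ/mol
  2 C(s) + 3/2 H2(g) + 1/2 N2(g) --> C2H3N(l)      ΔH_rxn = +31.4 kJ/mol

ΔH_rxn = 361.1 kJ/mol

equation 1 reversed (C2H5NH2(g) must end up as a reactant): +47.5 kJ/mol
equation 2 reversed (reverse to put CH4(g) on the reactant side): +74.8 kJ/mol
equation 3 × 2 (×2 to match 2 HCN(g) in the target): (2)·(+135.1) = +270.2 kJ/mol
equation 4 reversed (C2H3N(l) must end up as a reactant): -31.4 kJ/mol
ΔH_rxn = (-1)·(-47.5) + (-1)·(-74.8) + (2)·(+135.1) + (-1)·(+31.4) = 361.1 kJ/mol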